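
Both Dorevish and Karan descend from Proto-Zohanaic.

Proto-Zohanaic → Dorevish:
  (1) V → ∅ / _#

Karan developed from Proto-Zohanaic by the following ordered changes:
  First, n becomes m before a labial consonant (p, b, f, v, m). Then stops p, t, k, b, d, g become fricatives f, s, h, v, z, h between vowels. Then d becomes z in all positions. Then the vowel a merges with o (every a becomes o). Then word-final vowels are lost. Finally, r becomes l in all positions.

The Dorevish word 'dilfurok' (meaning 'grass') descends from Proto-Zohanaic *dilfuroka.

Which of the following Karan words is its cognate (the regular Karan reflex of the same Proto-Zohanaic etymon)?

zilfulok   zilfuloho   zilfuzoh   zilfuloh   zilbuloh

Karan: start from *dilfuroka.
  rule 1: no change — dilfuroka
  rule 2 (intervocalic lenition): dilfuroka → dilfuroha
  rule 3 (unconditioned shift): dilfuroha → zilfuroha
  rule 4 (vowel merger): zilfuroha → zilfuroho
  rule 5 (apocope): zilfuroho → zilfuroh
  rule 6 (unconditioned shift): zilfuroh → zilfuloh
  ⇒ Karan zilfuloh
The other candidates each miss or misapply at least one Karan change.

zilfuloh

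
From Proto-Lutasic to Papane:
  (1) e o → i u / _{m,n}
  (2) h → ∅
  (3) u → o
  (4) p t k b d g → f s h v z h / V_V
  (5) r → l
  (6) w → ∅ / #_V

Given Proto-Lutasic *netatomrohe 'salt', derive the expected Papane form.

nesasomloe

Papane: *netatomrohe > netatumrohe > netatumroe > netatomroe > nesasomroe > nesasomloe  (by pre-nasal raising, h-loss, vowel merger, intervocalic lenition, unconditioned shift)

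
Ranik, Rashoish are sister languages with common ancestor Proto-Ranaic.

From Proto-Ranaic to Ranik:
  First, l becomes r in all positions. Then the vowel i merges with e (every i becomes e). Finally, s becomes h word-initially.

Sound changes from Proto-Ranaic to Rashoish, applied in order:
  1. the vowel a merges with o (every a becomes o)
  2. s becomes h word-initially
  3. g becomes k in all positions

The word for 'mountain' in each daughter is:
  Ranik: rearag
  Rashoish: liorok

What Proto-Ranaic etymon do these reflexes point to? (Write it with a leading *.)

*liarag

Position 5: Ranik has a, Rashoish has o. Ranik preserves a here (none of its changes turn any other segment into a), so the proto-segment is *a.
Position 6: Ranik has g, Rashoish has k. Ranik preserves g here (none of its changes turn any other segment into g), so the proto-segment is *g.
Verify the candidate proto-form against each daughter:
Ranik: start from *liarag.
  rule 1 (unconditioned shift): liarag → riarag
  rule 2 (vowel merger): riarag → rearag
  rule 3: no change — rearag
  ⇒ Ranik rearag
Rashoish: start from *liarag.
  rule 1 (vowel merger): liarag → liorog
  rule 2: no change — liorog
  rule 3 (unconditioned shift): liorog → liorok
  ⇒ Rashoish liorok
*liarag is the unique common source.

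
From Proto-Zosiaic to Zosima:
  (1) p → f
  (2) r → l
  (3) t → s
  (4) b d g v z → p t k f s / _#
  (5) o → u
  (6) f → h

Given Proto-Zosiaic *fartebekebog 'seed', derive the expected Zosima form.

halsebekebuk

Zosima: start from *fartebekebog.
  rule 1: no change — fartebekebog
  rule 2 (unconditioned shift): fartebekebog → faltebekebog
  rule 3 (unconditioned shift): faltebekebog → falsebekebog
  rule 4 (final devoicing): falsebekebog → falsebekebok
  rule 5 (vowel merger): falsebekebok → falsebekebuk
  rule 6 (unconditioned shift): falsebekebuk → halsebekebuk
  ⇒ Zosima halsebekebuk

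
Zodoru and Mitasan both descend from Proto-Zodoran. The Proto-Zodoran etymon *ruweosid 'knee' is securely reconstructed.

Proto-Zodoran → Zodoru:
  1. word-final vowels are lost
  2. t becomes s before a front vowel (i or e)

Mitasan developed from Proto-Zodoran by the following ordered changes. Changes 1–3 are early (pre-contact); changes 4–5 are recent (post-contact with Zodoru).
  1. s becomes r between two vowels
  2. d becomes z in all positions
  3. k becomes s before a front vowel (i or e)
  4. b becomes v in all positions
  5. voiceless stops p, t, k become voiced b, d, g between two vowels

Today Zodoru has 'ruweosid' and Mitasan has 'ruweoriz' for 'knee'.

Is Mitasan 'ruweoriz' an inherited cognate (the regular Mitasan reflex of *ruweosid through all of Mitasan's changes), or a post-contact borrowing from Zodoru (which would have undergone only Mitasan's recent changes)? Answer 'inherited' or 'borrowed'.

If inherited, *ruweosid would pass through all of Mitasan's changes:
Mitasan: *ruweosid > ruweorid > ruweoriz  (by rhotacism, unconditioned shift)
If borrowed from Zodoru 'ruweosid' after the early changes, it would undergo only the recent ones:
  rule 4 (unconditioned shift): no change (ruweosid)
  rule 5 (intervocalic voicing): no change (ruweosid)
  ⇒ as a loan: ruweosid
Mitasan 'ruweoriz' matches the inherited outcome exactly, so it is an inherited cognate, not a loan.

inherited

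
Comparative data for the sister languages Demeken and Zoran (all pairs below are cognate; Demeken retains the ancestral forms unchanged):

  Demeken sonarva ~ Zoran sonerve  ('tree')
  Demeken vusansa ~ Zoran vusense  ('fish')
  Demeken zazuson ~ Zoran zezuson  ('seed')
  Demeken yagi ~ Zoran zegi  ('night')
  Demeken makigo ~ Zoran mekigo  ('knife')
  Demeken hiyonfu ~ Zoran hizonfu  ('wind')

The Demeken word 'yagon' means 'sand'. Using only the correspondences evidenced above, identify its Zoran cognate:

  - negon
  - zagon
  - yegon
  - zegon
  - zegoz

zegon

yagi ~ zegi — Demeken y corresponds to Zoran z word-initially before a back vowel.
zazuson ~ zezuson, yagi ~ zegi — Demeken a corresponds to Zoran e after a consonant, before a consonant other than r, m, n, p, b, f, v.
Applying these to Demeken 'yagon':
  yagon → zagon   (y→z word-initially before a back vowel)
  zagon → zegon   (a→e after a consonant, before a consonant other than r, m, n, p, b, f, v)
So the Zoran cognate is 'zegon'.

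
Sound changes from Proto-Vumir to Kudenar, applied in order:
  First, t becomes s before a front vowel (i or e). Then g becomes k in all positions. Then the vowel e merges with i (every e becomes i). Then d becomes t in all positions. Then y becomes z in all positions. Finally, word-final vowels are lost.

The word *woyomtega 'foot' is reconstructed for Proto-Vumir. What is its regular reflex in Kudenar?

Kudenar: *woyomtega
  woyomtega → woyomsega   [palatalisation]
  woyomsega → woyomseka   [unconditioned shift]
  woyomseka → woyomsika   [vowel merger]
  woyomsika (rule 4 does not apply)
  woyomsika → wozomsika   [unconditioned shift]
  wozomsika → wozomsik   [apocope]
  giving Kudenar wozomsik.

wozomsik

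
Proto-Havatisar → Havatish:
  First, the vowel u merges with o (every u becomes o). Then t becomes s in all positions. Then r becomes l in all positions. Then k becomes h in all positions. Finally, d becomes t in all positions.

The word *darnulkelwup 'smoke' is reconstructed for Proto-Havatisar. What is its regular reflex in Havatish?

Havatish: start from *darnulkelwup.
  rule 1 (vowel merger): darnulkelwup → darnolkelwop
  rule 2: no change — darnolkelwop
  rule 3 (unconditioned shift): darnolkelwop → dalnolkelwop
  rule 4 (unconditioned shift): dalnolkelwop → dalnolhelwop
  rule 5 (unconditioned shift): dalnolhelwop → talnolhelwop
  ⇒ Havatish talnolhelwop

talnolhelwop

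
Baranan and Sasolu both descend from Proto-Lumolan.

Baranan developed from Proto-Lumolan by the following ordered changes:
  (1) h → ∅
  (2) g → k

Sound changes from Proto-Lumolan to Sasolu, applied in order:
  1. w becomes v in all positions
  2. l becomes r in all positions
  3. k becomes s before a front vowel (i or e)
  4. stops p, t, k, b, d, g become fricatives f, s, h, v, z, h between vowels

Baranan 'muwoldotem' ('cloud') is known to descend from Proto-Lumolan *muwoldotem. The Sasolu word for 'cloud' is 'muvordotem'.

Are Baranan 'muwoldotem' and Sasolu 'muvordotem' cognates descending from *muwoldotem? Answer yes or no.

no

Derive the expected Sasolu reflex of *muwoldotem:
Sasolu: start from *muwoldotem.
  rule 1 (unconditioned shift): muwoldotem → muvoldotem
  rule 2 (unconditioned shift): muvoldotem → muvordotem
  rule 3: no change — muvordotem
  rule 4 (intervocalic lenition): muvordotem → muvordosem
  ⇒ Sasolu muvordosem
The regular Sasolu reflex would be 'muvordosem', but the attested form is 'muvordotem'. The correspondence is irregular, so they are not cognates (the Sasolu form has a different source).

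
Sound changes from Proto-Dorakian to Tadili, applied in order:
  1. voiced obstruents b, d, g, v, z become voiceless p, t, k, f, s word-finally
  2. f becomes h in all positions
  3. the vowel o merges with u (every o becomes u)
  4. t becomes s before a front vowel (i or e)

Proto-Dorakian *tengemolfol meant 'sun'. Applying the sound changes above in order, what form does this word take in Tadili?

Tadili: *tengemolfol > tengemolhol > tengemulhul > sengemulhul  (by unconditioned shift, vowel merger, palatalisation)

sengemulhul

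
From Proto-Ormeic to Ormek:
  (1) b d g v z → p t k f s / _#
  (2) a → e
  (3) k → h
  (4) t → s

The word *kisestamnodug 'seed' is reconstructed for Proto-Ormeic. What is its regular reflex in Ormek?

Ormek: start from *kisestamnodug.
  rule 1 (final devoicing): kisestamnodug → kisestamnoduk
  rule 2 (vowel merger): kisestamnoduk → kisestemnoduk
  rule 3 (unconditioned shift): kisestemnoduk → hisestemnoduh
  rule 4 (unconditioned shift): hisestemnoduh → hisessemnoduh
  ⇒ Ormek hisessemnoduh

hisessemnoduh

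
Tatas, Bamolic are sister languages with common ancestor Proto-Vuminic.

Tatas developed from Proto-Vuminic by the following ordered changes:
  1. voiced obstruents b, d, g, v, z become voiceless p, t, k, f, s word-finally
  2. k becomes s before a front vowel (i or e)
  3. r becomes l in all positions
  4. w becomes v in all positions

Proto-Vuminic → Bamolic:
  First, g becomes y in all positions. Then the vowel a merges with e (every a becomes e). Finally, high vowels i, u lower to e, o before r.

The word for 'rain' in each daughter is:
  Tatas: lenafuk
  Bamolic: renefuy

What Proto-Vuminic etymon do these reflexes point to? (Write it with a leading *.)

*renafug

Position 7: Tatas has k, Bamolic has y. Taking the neighbouring segments as reconstructed: Tatas k could go back to *k or *g; Bamolic y could go back to *g or *y — the one source consistent with every daughter is *g.
Position 4: Tatas has a, Bamolic has e. Tatas preserves a here (none of its changes turn any other segment into a), so the proto-segment is *a.
Position 1: Tatas has l, Bamolic has r. Bamolic preserves r here (none of its changes turn any other segment into r), so the proto-segment is *r.
Verify the candidate proto-form against each daughter:
Tatas: *renafug > renafuk > lenafuk  (by final devoicing, unconditioned shift)
Bamolic: *renafug
  renafug → renafuy   [unconditioned shift]
  renafuy → renefuy   [vowel merger]
  renefuy (rule 3 does not apply)
  giving Bamolic renefuy.
*renafug is the unique common source.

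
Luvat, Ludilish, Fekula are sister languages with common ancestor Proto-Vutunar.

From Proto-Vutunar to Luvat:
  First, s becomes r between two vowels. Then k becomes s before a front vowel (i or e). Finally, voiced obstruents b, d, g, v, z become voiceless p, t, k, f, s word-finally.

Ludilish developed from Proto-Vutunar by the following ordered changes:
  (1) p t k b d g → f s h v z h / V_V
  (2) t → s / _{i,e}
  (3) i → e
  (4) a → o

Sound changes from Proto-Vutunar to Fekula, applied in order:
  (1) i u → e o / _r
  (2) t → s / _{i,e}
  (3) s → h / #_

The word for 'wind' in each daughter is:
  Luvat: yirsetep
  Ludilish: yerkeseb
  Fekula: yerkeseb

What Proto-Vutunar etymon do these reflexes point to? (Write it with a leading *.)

Position 4: Luvat has s, Ludilish has k, Fekula has k. Ludilish preserves k here (none of its changes turn any other segment into k), so the proto-segment is *k.
Position 8: Luvat has p, Ludilish has b, Fekula has b. Ludilish preserves b here (none of its changes turn any other segment into b), so the proto-segment is *b.
Position 2: Luvat has i, Ludilish has e, Fekula has e. Luvat preserves i here (none of its changes turn any other segment into i), so the proto-segment is *i.
Verify the candidate proto-form against each daughter:
Luvat: *yirketeb
  yirketeb (rule 1 does not apply)
  yirketeb → yirseteb   [palatalisation]
  yirseteb → yirsetep   [final devoicing]
  giving Luvat yirsetep.
Ludilish: start from *yirketeb.
  rule 1 (intervocalic lenition): yirketeb → yirkeseb
  rule 2: no change — yirkeseb
  rule 3 (vowel merger): yirkeseb → yerkeseb
  rule 4: no change — yerkeseb
  ⇒ Ludilish yerkeseb
Fekula: *yirketeb > yerketeb > yerkeseb  (by pre-rhotic lowering, palatalisation)
No other proto-form is consistent with every reflex, so the reconstruction is *yirketeb.

*yirketeb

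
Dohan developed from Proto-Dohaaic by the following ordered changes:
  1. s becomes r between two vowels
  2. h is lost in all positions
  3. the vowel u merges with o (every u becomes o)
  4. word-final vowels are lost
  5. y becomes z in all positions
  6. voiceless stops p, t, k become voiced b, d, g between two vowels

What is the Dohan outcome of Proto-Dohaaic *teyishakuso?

Dohan: start from *teyishakuso.
  rule 1 (rhotacism): teyishakuso → teyishakuro
  rule 2 (h-loss): teyishakuro → teyisakuro
  rule 3 (vowel merger): teyisakuro → teyisakoro
  rule 4 (apocope): teyisakoro → teyisakor
  rule 5 (unconditioned shift): teyisakor → tezisakor
  rule 6 (intervocalic voicing): tezisakor → tezisagor
  ⇒ Dohan tezisagor

tezisagor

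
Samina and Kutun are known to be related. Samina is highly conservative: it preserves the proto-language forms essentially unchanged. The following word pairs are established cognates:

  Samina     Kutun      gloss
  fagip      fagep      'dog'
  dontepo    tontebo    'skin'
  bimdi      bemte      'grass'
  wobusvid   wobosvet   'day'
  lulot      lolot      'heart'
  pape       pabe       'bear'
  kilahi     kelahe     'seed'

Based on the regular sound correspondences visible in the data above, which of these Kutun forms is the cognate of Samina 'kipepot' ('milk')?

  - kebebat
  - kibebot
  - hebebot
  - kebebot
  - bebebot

kebebot

fagip ~ fagep — Samina i corresponds to Kutun e after a consonant, before a labial obstruent.
pape ~ pabe — Samina p corresponds to Kutun b between vowels (before a front vowel).
dontepo ~ tontebo — Samina p corresponds to Kutun b between vowels (before a back vowel).
Applying these to Samina 'kipepot':
  kipepot → kepepot   (i→e after a consonant, before a labial obstruent)
  kepepot → kebepot   (p→b between vowels (before a front vowel))
  kebepot → kebebot   (p→b between vowels (before a back vowel))
So the Kutun cognate is 'kebebot'.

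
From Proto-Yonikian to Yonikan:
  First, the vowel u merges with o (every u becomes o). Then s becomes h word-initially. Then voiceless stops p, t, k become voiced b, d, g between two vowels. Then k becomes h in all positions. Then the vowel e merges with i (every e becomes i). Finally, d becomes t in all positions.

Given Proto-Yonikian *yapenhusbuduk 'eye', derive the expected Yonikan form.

Yonikan: *yapenhusbuduk > yapenhosbodok > yabenhosbodok > yabenhosbodoh > yabinhosbodoh > yabinhosbotoh  (by vowel merger, intervocalic voicing, unconditioned shift, vowel merger, unconditioned shift)

yabinhosbotoh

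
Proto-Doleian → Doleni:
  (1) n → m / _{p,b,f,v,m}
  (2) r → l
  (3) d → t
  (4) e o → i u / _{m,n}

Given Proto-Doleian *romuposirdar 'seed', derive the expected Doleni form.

Doleni: *romuposirdar > lomuposildal > lomuposiltal > lumuposiltal  (by unconditioned shift, unconditioned shift, pre-nasal raising)

lumuposiltal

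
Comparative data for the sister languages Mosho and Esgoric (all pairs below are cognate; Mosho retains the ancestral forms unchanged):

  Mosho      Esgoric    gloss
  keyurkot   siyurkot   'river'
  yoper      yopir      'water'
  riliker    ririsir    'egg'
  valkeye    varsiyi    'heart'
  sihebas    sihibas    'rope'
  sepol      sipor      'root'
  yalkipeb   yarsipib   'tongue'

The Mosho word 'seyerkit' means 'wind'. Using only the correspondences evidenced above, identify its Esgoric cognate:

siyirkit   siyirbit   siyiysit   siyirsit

siyirsit

keyurkot ~ siyurkot, valkeye ~ varsiyi — Mosho e corresponds to Esgoric i after a consonant, before a consonant other than r, m, n, p, b, f, v.
yoper ~ yopir, riliker ~ ririsir — Mosho e corresponds to Esgoric i after a consonant, before r.
yalkipeb ~ yarsipib — Mosho k corresponds to Esgoric s after a consonant, before a front vowel.
Applying these to Mosho 'seyerkit':
  seyerkit → siyerkit   (e→i after a consonant, before a consonant other than r, m, n, p, b, f, v)
  siyerkit → siyirkit   (e→i after a consonant, before r)
  siyirkit → siyirsit   (k→s after a consonant, before a front vowel)
So the Esgoric cognate is 'siyirsit'.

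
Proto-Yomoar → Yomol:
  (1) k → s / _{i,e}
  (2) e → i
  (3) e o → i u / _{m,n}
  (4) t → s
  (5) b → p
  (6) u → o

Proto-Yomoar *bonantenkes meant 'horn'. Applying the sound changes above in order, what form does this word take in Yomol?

Yomol: start from *bonantenkes.
  rule 1 (palatalisation): bonantenkes → bonantenses
  rule 2 (vowel merger): bonantenses → bonantinsis
  rule 3 (pre-nasal raising): bonantinsis → bunantinsis
  rule 4 (unconditioned shift): bunantinsis → bunansinsis
  rule 5 (unconditioned shift): bunansinsis → punansinsis
  rule 6 (vowel merger): punansinsis → ponansinsis
  ⇒ Yomol ponansinsis

ponansinsis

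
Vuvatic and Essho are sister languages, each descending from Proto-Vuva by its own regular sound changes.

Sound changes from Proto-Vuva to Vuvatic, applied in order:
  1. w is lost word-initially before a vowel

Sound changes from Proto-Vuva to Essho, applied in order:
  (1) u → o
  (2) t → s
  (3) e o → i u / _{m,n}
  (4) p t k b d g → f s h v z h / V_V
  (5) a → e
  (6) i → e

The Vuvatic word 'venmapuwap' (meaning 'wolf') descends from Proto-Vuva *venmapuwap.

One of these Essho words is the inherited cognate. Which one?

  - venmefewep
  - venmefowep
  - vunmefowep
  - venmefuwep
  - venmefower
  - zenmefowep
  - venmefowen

Essho: *venmapuwap
  venmapuwap → venmapowap   [vowel merger]
  venmapowap (rule 2 does not apply)
  venmapowap → vinmapowap   [pre-nasal raising]
  vinmapowap → vinmafowap   [intervocalic lenition]
  vinmafowap → vinmefowep   [vowel merger]
  vinmefowep → venmefowep   [vowel merger]
  giving Essho venmefowep.
Among the options, 'venmefowep' alone shows every Essho change applied in order.

venmefowep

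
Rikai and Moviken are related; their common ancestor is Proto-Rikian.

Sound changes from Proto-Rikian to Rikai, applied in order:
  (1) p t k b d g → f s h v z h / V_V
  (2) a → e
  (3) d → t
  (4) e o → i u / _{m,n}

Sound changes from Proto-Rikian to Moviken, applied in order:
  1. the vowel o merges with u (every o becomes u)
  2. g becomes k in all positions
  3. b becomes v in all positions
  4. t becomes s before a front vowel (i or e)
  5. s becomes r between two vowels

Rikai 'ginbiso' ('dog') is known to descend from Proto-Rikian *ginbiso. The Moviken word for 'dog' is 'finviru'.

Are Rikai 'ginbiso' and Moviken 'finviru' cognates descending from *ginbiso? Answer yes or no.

no

Derive the expected Moviken reflex of *ginbiso:
Moviken: *ginbiso > ginbisu > kinbisu > kinvisu > kinviru  (by vowel merger, unconditioned shift, unconditioned shift, rhotacism)
The regular Moviken reflex would be 'kinviru', but the attested form is 'finviru'. The correspondence is irregular, so they are not cognates (the Moviken form has a different source).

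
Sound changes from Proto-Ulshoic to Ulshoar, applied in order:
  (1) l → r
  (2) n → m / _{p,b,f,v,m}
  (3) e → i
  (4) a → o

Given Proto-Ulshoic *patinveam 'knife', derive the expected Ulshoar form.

Ulshoar: *patinveam > patimveam > patimviam > potimviom  (by nasal place assimilation, vowel merger, vowel merger)

potimviom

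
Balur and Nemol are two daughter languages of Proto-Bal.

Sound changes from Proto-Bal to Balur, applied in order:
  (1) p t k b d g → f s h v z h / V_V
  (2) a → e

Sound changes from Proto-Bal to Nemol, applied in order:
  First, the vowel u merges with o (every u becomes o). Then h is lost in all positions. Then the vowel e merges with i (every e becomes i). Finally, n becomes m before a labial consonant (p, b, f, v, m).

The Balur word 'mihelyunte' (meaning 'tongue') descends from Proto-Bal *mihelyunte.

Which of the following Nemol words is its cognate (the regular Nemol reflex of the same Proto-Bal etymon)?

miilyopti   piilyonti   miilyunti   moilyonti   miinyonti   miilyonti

miilyonti

Nemol: *mihelyunte
  mihelyunte → mihelyonte   [vowel merger]
  mihelyonte → mielyonte   [h-loss]
  mielyonte → miilyonti   [vowel merger]
  miilyonti (rule 4 does not apply)
  giving Nemol miilyonti.
Only 'miilyonti' matches the regular Nemol development of *mihelyunte.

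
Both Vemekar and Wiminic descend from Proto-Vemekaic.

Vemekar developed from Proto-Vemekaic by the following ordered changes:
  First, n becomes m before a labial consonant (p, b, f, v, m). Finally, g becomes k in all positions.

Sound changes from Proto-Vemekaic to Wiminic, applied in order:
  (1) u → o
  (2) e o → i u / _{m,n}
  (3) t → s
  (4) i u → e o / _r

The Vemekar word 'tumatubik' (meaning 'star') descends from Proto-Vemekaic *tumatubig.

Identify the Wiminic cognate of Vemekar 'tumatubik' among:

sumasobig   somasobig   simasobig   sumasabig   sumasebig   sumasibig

Wiminic: *tumatubig > tomatobig > tumatobig > sumasobig  (by vowel merger, pre-nasal raising, unconditioned shift)
Only 'sumasobig' matches the regular Wiminic development of *tumatubig.

sumasobig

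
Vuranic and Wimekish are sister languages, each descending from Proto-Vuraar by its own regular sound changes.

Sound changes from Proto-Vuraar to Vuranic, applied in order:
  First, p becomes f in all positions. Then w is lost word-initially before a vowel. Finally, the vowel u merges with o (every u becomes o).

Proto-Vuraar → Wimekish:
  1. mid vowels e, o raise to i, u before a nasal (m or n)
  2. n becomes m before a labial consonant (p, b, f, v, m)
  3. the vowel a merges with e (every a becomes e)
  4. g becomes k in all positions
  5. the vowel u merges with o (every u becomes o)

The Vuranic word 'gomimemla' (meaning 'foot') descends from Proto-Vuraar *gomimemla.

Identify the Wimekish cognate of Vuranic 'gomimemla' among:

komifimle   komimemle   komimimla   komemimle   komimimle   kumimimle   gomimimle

komimimle

Wimekish: start from *gomimemla.
  rule 1 (pre-nasal raising): gomimemla → gumimimla
  rule 2: no change — gumimimla
  rule 3 (vowel merger): gumimimla → gumimimle
  rule 4 (unconditioned shift): gumimimle → kumimimle
  rule 5 (vowel merger): kumimimle → komimimle
  ⇒ Wimekish komimimle
Only 'komimimle' matches the regular Wimekish development of *gomimemla.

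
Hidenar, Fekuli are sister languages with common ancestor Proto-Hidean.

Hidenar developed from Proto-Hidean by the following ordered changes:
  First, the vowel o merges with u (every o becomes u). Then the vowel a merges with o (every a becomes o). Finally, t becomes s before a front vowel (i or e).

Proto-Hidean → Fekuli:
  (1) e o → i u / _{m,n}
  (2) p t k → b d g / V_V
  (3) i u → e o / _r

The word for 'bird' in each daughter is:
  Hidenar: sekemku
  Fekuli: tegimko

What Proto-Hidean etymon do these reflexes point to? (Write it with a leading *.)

*tekemko

Position 7: Hidenar has u, Fekuli has o. Taking the neighbouring segments as reconstructed: Hidenar u could go back to *o or *u; Fekuli o can only go back to *o — the one source consistent with every daughter is *o.
Position 3: Hidenar has k, Fekuli has g. Hidenar preserves k here (none of its changes turn any other segment into k), so the proto-segment is *k.
Position 1: Hidenar has s, Fekuli has t. Fekuli preserves t here (none of its changes turn any other segment into t), so the proto-segment is *t.
Continuing position by position gives *tekemko; check it forward:
Hidenar: *tekemko
  tekemko → tekemku   [vowel merger]
  tekemku (rule 2 does not apply)
  tekemku → sekemku   [palatalisation]
  giving Hidenar sekemku.
Fekuli: start from *tekemko.
  rule 1 (pre-nasal raising): tekemko → tekimko
  rule 2 (intervocalic voicing): tekimko → tegimko
  rule 3: no change — tegimko
  ⇒ Fekuli tegimko
Only *tekemko yields all of Hidenar sekemku, Fekuli tegimko.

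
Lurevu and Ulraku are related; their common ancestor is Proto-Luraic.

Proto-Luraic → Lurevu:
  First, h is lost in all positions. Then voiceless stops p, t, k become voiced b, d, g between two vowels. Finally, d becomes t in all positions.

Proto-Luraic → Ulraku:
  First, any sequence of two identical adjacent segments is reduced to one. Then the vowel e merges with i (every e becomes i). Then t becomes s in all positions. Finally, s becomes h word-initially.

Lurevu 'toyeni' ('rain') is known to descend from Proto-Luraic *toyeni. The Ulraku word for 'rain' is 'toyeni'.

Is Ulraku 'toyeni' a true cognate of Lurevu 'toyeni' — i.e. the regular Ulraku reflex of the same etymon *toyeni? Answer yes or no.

no

Derive the expected Ulraku reflex of *toyeni:
Ulraku: start from *toyeni.
  rule 1: no change — toyeni
  rule 2 (vowel merger): toyeni → toyini
  rule 3 (unconditioned shift): toyini → soyini
  rule 4 (debuccalisation): soyini → hoyini
  ⇒ Ulraku hoyini
The regular Ulraku reflex would be 'hoyini', but the attested form is 'toyeni'. The correspondence is irregular, so they are not cognates (the Ulraku form has a different source).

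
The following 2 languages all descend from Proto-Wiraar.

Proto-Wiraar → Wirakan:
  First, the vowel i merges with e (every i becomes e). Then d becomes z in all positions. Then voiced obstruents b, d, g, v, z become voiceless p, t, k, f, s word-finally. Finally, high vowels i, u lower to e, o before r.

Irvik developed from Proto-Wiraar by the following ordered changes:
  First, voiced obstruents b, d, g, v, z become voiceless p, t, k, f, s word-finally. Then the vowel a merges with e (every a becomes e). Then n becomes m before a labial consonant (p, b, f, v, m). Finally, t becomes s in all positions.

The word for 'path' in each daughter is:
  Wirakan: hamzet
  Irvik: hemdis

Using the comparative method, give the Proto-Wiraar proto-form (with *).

Position 4: Wirakan has z, Irvik has d. Irvik preserves d here (none of its changes turn any other segment into d), so the proto-segment is *d.
Position 2: Wirakan has a, Irvik has e. Wirakan preserves a here (none of its changes turn any other segment into a), so the proto-segment is *a.
Position 5: Wirakan has e, Irvik has i. Irvik preserves i here (none of its changes turn any other segment into i), so the proto-segment is *i.
This points to *hamdit. Verify forward in each daughter:
Wirakan: start from *hamdit.
  rule 1 (vowel merger): hamdit → hamdet
  rule 2 (unconditioned shift): hamdet → hamzet
  rule 3: no change — hamzet
  rule 4: no change — hamzet
  ⇒ Wirakan hamzet
Irvik: start from *hamdit.
  rule 1: no change — hamdit
  rule 2 (vowel merger): hamdit → hemdit
  rule 3: no change — hemdit
  rule 4 (unconditioned shift): hemdit → hemdis
  ⇒ Irvik hemdis
No other proto-form is consistent with every reflex, so the reconstruction is *hamdit.

*hamdit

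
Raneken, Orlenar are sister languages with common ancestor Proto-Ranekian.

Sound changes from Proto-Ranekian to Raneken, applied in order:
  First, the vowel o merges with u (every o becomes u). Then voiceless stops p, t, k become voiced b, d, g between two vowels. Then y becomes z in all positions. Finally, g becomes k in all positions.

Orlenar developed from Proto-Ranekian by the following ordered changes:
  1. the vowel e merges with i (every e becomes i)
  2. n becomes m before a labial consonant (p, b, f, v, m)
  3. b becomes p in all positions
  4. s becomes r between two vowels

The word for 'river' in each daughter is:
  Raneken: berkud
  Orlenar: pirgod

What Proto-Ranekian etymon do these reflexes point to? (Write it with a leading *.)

*bergod

Position 2: Raneken has e, Orlenar has i. Raneken preserves e here (none of its changes turn any other segment into e), so the proto-segment is *e.
Position 5: Raneken has u, Orlenar has o. Orlenar preserves o here (none of its changes turn any other segment into o), so the proto-segment is *o.
Verify the candidate proto-form against each daughter:
Raneken: start from *bergod.
  rule 1 (vowel merger): bergod → bergud
  rule 2: no change — bergud
  rule 3: no change — bergud
  rule 4 (unconditioned shift): bergud → berkud
  ⇒ Raneken berkud
Orlenar: *bergod > birgod > pirgod  (by vowel merger, unconditioned shift)
No other proto-form is consistent with every reflex, so the reconstruction is *bergod.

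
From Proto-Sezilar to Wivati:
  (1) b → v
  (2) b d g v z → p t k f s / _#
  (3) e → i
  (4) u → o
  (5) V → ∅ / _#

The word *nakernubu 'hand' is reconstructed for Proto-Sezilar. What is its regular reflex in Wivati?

nakirnov

Wivati: start from *nakernubu.
  rule 1 (unconditioned shift): nakernubu → nakernuvu
  rule 2: no change — nakernuvu
  rule 3 (vowel merger): nakernuvu → nakirnuvu
  rule 4 (vowel merger): nakirnuvu → nakirnovo
  rule 5 (apocope): nakirnovo → nakirnov
  ⇒ Wivati nakirnov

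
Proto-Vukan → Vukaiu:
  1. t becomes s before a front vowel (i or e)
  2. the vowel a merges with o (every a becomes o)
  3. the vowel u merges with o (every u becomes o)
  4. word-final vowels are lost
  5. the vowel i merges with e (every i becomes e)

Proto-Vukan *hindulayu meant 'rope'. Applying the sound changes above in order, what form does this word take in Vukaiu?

Vukaiu: *hindulayu
  hindulayu (rule 1 does not apply)
  hindulayu → hinduloyu   [vowel merger]
  hinduloyu → hindoloyo   [vowel merger]
  hindoloyo → hindoloy   [apocope]
  hindoloy → hendoloy   [vowel merger]
  giving Vukaiu hendoloy.

hendoloy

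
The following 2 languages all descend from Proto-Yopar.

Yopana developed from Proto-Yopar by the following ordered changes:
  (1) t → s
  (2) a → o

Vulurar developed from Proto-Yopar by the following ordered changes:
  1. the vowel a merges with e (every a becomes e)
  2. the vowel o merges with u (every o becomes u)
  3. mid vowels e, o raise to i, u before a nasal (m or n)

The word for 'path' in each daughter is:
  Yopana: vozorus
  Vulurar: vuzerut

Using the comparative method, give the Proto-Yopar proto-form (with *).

*vozarut

Position 4: Yopana has o, Vulurar has e. Taking the neighbouring segments as reconstructed: Yopana o could go back to *a or *o; Vulurar e could go back to *a or *e — the one source consistent with every daughter is *a.
Position 2: Yopana has o, Vulurar has u. Taking the neighbouring segments as reconstructed: Yopana o could go back to *a or *o; Vulurar u could go back to *o or *u — the one source consistent with every daughter is *o.
Verify the candidate proto-form against each daughter:
Yopana: *vozarut > vozarus > vozorus  (by unconditioned shift, vowel merger)
Vulurar: start from *vozarut.
  rule 1 (vowel merger): vozarut → vozerut
  rule 2 (vowel merger): vozerut → vuzerut
  rule 3: no change — vuzerut
  ⇒ Vulurar vuzerut
No other proto-form is consistent with every reflex, so the reconstruction is *vozarut.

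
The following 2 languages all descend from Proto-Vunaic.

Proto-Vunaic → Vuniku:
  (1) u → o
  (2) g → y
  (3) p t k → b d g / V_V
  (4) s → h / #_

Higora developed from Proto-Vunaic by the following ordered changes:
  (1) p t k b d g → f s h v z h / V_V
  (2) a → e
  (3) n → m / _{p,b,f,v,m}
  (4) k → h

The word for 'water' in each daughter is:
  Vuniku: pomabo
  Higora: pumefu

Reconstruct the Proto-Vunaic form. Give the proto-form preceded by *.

Position 4: Vuniku has a, Higora has e. Vuniku preserves a here (none of its changes turn any other segment into a), so the proto-segment is *a.
Position 2: Vuniku has o, Higora has u. Higora preserves u here (none of its changes turn any other segment into u), so the proto-segment is *u.
Position 5: Vuniku has b, Higora has f. Taking the neighbouring segments as reconstructed: Vuniku b could go back to *p or *b; Higora f could go back to *p or *f — the one source consistent with every daughter is *p.
This points to *pumapu. Verify forward in each daughter:
Vuniku: *pumapu
  pumapu → pomapo   [vowel merger]
  pomapo (rule 2 does not apply)
  pomapo → pomabo   [intervocalic voicing]
  pomabo (rule 4 does not apply)
  giving Vuniku pomabo.
Higora: *pumapu > pumafu > pumefu  (by intervocalic lenition, vowel merger)
No other proto-form is consistent with every reflex, so the reconstruction is *pumapu.

*pumapu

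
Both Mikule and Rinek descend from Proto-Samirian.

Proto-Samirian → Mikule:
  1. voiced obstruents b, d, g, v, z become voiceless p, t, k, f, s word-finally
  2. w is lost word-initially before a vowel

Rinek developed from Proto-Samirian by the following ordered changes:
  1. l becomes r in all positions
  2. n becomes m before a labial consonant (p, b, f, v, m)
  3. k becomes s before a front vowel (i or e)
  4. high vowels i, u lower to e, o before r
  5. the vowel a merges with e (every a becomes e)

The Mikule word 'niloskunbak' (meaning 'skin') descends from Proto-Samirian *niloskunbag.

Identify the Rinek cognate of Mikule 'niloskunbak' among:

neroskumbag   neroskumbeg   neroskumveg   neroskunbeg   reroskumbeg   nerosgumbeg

neroskumbeg

Rinek: *niloskunbag > niroskunbag > niroskumbag > neroskumbag > neroskumbeg  (by unconditioned shift, nasal place assimilation, pre-rhotic lowering, vowel merger)
Only 'neroskumbeg' matches the regular Rinek development of *niloskunbag.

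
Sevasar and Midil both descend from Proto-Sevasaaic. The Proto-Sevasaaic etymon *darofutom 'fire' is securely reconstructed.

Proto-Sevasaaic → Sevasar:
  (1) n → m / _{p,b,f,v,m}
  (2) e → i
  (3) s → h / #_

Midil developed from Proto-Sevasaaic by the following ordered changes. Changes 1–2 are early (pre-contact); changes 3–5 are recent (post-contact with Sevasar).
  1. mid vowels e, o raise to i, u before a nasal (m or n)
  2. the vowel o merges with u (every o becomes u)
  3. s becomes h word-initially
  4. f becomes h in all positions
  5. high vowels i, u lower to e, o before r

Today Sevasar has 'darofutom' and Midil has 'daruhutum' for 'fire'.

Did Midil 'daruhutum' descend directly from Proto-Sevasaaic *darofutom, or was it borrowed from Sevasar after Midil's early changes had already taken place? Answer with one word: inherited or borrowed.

inherited

If inherited, *darofutom would pass through all of Midil's changes:
Midil: *darofutom
  darofutom → darofutum   [pre-nasal raising]
  darofutum → darufutum   [vowel merger]
  darufutum (rule 3 does not apply)
  darufutum → daruhutum   [unconditioned shift]
  daruhutum (rule 5 does not apply)
  giving Midil daruhutum.
If borrowed from Sevasar 'darofutom' after the early changes, it would undergo only the recent ones:
  rule 3 (debuccalisation): no change (darofutom)
  rule 4 (unconditioned shift): darofutom → darohutom
  rule 5 (pre-rhotic lowering): no change (darohutom)
  ⇒ as a loan: darohutom
Midil 'daruhutum' matches the inherited outcome exactly, so it is an inherited cognate, not a loan.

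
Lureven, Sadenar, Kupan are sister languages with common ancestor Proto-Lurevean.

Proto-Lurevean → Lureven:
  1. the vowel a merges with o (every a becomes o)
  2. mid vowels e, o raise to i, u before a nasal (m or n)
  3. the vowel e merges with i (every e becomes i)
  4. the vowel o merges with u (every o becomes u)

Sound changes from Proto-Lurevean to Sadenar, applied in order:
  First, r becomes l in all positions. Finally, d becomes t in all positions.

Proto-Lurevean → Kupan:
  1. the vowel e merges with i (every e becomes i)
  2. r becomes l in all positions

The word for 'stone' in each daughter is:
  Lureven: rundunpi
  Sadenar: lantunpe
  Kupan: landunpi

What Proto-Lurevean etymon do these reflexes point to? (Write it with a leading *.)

*randunpe

Position 8: Lureven has i, Sadenar has e, Kupan has i. Sadenar preserves e here (none of its changes turn any other segment into e), so the proto-segment is *e.
Position 2: Lureven has u, Sadenar has a, Kupan has a. Sadenar preserves a here (none of its changes turn any other segment into a), so the proto-segment is *a.
Position 1: Lureven has r, Sadenar has l, Kupan has l. Lureven preserves r here (none of its changes turn any other segment into r), so the proto-segment is *r.
Verify the candidate proto-form against each daughter:
Lureven: *randunpe
  randunpe → rondunpe   [vowel merger]
  rondunpe → rundunpe   [pre-nasal raising]
  rundunpe → rundunpi   [vowel merger]
  rundunpi (rule 4 does not apply)
  giving Lureven rundunpi.
Sadenar: *randunpe
  randunpe → landunpe   [unconditioned shift]
  landunpe → lantunpe   [unconditioned shift]
  giving Sadenar lantunpe.
Kupan: *randunpe
  randunpe → randunpi   [vowel merger]
  randunpi → landunpi   [unconditioned shift]
  giving Kupan landunpi.
*randunpe is the unique common source.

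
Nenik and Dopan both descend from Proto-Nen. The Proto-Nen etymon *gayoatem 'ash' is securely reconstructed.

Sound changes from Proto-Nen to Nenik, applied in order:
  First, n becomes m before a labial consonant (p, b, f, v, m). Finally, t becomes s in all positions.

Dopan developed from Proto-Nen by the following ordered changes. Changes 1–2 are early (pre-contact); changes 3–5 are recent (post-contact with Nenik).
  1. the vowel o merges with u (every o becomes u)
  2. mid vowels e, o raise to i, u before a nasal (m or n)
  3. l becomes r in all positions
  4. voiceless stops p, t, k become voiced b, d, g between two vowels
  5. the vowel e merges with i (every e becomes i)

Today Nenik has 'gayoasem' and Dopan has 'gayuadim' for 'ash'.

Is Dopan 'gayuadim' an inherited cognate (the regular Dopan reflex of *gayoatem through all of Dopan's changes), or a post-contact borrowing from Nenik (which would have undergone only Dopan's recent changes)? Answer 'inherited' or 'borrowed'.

inherited

If inherited, *gayoatem would pass through all of Dopan's changes:
Dopan: start from *gayoatem.
  rule 1 (vowel merger): gayoatem → gayuatem
  rule 2 (pre-nasal raising): gayuatem → gayuatim
  rule 3: no change — gayuatim
  rule 4 (intervocalic voicing): gayuatim → gayuadim
  rule 5: no change — gayuadim
  ⇒ Dopan gayuadim
If borrowed from Nenik 'gayoasem' after the early changes, it would undergo only the recent ones:
  rule 3 (unconditioned shift): no change (gayoasem)
  rule 4 (intervocalic voicing): no change (gayoasem)
  rule 5 (vowel merger): gayoasem → gayoasim
  ⇒ as a loan: gayoasim
Dopan 'gayuadim' matches the inherited outcome exactly, so it is an inherited cognate, not a loan.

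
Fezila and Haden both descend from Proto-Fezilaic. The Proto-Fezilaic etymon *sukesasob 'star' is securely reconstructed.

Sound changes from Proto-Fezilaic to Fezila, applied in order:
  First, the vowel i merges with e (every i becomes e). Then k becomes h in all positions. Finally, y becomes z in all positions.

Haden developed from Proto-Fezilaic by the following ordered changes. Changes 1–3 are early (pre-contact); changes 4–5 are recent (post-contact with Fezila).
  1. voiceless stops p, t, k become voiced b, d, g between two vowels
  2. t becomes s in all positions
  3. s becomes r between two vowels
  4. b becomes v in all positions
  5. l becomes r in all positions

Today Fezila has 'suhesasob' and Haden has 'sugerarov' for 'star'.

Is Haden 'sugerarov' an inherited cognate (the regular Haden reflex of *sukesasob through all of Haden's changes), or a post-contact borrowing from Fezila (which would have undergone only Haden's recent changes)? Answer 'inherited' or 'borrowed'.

inherited

If inherited, *sukesasob would pass through all of Haden's changes:
Haden: *sukesasob > sugesasob > sugerarob > sugerarov  (by intervocalic voicing, rhotacism, unconditioned shift)
If borrowed from Fezila 'suhesasob' after the early changes, it would undergo only the recent ones:
  rule 4 (unconditioned shift): suhesasob → suhesasov
  rule 5 (unconditioned shift): no change (suhesasov)
  ⇒ as a loan: suhesasov
Haden 'sugerarov' matches the inherited outcome exactly, so it is an inherited cognate, not a loan.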